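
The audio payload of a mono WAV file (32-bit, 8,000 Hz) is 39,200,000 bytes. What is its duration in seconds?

Byte rate = 8,000 × 4 × 1 = 32,000 bytes/s.
Duration = 39,200,000 / 32,000 = 1,225 s.

1,225 seconds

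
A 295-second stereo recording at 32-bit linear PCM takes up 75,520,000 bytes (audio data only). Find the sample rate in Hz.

32,000 Hz

Bytes = sample_rate × seconds × bytes_per_sample × channels.
sample_rate = 75,520,000 / (295 × 4 × 2) = 75,520,000 / 2,360 = 32,000 Hz.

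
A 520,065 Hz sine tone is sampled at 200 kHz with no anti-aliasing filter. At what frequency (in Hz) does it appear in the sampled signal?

79,935 Hz

Nyquist = 200,000/2 = 100,000 Hz; 520,065 Hz exceeds it.
Alias = |520,065 − 3×200,000| = |520,065 − 600,000| = 79,935 Hz.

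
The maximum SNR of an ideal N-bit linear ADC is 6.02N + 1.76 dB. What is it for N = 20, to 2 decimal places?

122.16 dB

6.02 × 20 + 1.76 = 122.16 dB.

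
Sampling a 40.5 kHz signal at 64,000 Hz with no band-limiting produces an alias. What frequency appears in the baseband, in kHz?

Nyquist = 64,000/2 = 32,000 Hz; 40,500 Hz exceeds it.
Alias = |40,500 − 1×64,000| = |40,500 − 64,000| = 23,500 Hz = 23.5 kHz.

23.5 kHz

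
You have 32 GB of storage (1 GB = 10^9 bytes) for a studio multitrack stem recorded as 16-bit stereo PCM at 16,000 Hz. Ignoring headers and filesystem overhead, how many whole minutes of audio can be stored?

Uncompressed byte rate = 16,000 × 2 × 2 = 64,000 bytes/s.
Capacity = 32 × 1,000,000,000 = 32,000,000,000 bytes.
32,000,000,000 / 64,000 ≈ 500000 s → 8,333 minutes.

8,333 minutes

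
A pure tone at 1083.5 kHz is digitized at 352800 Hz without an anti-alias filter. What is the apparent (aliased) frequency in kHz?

Nyquist = 352,800/2 = 176,400 Hz; 1,083,500 Hz exceeds it.
Alias = |1,083,500 − 3×352,800| = |1,083,500 − 1,058,400| = 25,100 Hz = 25.1 kHz.

25.1 kHz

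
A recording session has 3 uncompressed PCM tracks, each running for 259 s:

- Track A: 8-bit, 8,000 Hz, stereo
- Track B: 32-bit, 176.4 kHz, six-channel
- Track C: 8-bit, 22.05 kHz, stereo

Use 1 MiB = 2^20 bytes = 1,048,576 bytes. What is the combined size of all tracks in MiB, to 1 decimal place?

1060.6 MiB

Track A: 8,000 × 259 × 1 × 2 = 4,144,000 bytes.
Track B: 176,400 × 259 × 4 × 6 = 1,096,502,400 bytes.
Track C: 22,050 × 259 × 1 × 2 = 11,421,900 bytes.
Total = 1,112,068,300 bytes = 1060.6 MiB.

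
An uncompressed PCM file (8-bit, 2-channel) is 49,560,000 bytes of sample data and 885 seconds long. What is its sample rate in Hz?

Bytes = sample_rate × seconds × bytes_per_sample × channels.
sample_rate = 49,560,000 / (885 × 1 × 2) = 49,560,000 / 1,770 = 28,000 Hz.

28,000 Hz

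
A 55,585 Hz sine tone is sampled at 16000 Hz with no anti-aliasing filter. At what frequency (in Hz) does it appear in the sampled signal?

7,585 Hz

Nyquist = 16,000/2 = 8,000 Hz; 55,585 Hz exceeds it.
Alias = |55,585 − 3×16,000| = |55,585 − 48,000| = 7,585 Hz.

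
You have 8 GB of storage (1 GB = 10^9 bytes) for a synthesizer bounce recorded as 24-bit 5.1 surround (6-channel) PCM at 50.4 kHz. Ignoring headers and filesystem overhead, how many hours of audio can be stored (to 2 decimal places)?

Uncompressed byte rate = 50,400 × 3 × 6 = 907,200 bytes/s.
Capacity = 8 × 1,000,000,000 = 8,000,000,000 bytes.
8,000,000,000 / 907,200 ≈ 8818.34 s → 2.45 hours.

2.45 hours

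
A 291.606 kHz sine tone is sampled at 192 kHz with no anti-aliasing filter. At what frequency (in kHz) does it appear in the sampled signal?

Nyquist = 192,000/2 = 96,000 Hz; 291,606 Hz exceeds it.
Alias = |291,606 − 2×192,000| = |291,606 − 384,000| = 92,394 Hz = 92.394 kHz.

92.394 kHz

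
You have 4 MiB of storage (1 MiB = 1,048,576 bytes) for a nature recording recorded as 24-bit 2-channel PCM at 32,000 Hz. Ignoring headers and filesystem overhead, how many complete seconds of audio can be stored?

Uncompressed byte rate = 32,000 × 3 × 2 = 192,000 bytes/s.
Capacity = 4 × 1,048,576 = 4,194,304 bytes.
4,194,304 / 192,000 ≈ 21.85 s → 21 seconds.

21 seconds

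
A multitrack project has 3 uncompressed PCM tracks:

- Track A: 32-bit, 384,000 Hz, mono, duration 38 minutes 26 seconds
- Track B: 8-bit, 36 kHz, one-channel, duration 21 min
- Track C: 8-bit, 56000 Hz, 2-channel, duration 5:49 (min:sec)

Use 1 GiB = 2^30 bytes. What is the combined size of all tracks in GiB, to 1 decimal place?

3.4 GiB

Track A: 38 minutes 26 seconds = 2,306 s; 384,000 × 2,306 × 4 × 1 = 3,542,016,000 bytes.
Track B: 21 min = 1,260 s; 36,000 × 1,260 × 1 × 1 = 45,360,000 bytes.
Track C: 5:49 (min:sec) = 349 s; 56,000 × 349 × 1 × 2 = 39,088,000 bytes.
Total = 3,626,464,000 bytes = 3.4 GiB.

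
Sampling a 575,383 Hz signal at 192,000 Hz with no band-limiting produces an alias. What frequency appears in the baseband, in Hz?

617 Hz

Nyquist = 192,000/2 = 96,000 Hz; 575,383 Hz exceeds it.
Alias = |575,383 − 3×192,000| = |575,383 − 576,000| = 617 Hz.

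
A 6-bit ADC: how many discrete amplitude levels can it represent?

64 levels

2^6 = 64.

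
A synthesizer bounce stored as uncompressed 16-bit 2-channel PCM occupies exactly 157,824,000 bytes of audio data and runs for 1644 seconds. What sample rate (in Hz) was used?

Bytes = sample_rate × seconds × bytes_per_sample × channels.
sample_rate = 157,824,000 / (1,644 × 2 × 2) = 157,824,000 / 6,576 = 24,000 Hz.

24,000 Hz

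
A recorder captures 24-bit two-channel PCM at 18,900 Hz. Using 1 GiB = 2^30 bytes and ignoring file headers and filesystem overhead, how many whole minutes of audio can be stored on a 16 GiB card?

Uncompressed byte rate = 18,900 × 3 × 2 = 113,400 bytes/s.
Capacity = 16 × 1,073,741,824 = 17,179,869,184 bytes.
17,179,869,184 / 113,400 ≈ 151497.96 s → 2,524 minutes.

2,524 minutes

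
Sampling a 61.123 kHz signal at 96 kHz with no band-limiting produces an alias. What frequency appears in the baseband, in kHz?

Nyquist = 96,000/2 = 48,000 Hz; 61,123 Hz exceeds it.
Alias = |61,123 − 1×96,000| = |61,123 − 96,000| = 34,877 Hz = 34.877 kHz.

34.877 kHz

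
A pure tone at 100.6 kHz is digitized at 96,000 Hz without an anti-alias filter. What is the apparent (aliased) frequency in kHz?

Nyquist = 96,000/2 = 48,000 Hz; 100,600 Hz exceeds it.
Alias = |100,600 − 1×96,000| = |100,600 − 96,000| = 4,600 Hz = 4.6 kHz.

4.6 kHz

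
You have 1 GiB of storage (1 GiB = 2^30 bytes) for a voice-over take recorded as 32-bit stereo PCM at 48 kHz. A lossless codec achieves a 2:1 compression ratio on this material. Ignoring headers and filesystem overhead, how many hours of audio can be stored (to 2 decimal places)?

Uncompressed byte rate = 48,000 × 4 × 2 = 384,000 bytes/s.
After 2:1 compression, effective rate ≈ 192000 bytes/s.
Capacity = 1 × 1,073,741,824 = 1,073,741,824 bytes.
1,073,741,824 / effective rate ≈ 5592.41 s → 1.55 hours.

1.55 hours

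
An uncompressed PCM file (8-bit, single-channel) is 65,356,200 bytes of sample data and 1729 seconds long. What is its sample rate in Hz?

37,800 Hz

Bytes = sample_rate × seconds × bytes_per_sample × channels.
sample_rate = 65,356,200 / (1,729 × 1 × 1) = 65,356,200 / 1,729 = 37,800 Hz.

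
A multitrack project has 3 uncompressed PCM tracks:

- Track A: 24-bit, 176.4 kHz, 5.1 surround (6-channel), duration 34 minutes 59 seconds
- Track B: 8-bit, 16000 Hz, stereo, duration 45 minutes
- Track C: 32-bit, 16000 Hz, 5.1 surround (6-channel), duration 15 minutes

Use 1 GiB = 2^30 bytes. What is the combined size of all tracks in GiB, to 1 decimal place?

6.6 GiB

Track A: 34 minutes 59 seconds = 2,099 s; 176,400 × 2,099 × 3 × 6 = 6,664,744,800 bytes.
Track B: 45 minutes = 2,700 s; 16,000 × 2,700 × 1 × 2 = 86,400,000 bytes.
Track C: 15 minutes = 900 s; 16,000 × 900 × 4 × 6 = 345,600,000 bytes.
Total = 7,096,744,800 bytes = 6.6 GiB.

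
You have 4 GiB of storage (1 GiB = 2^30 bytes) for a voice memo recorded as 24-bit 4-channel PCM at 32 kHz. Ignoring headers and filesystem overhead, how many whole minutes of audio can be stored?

Uncompressed byte rate = 32,000 × 3 × 4 = 384,000 bytes/s.
Capacity = 4 × 1,073,741,824 = 4,294,967,296 bytes.
4,294,967,296 / 384,000 ≈ 11184.81 s → 186 minutes.

186 minutes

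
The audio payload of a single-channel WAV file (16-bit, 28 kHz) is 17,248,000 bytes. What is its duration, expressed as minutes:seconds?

Byte rate = 28,000 × 2 × 1 = 56,000 bytes/s.
Duration = 17,248,000 / 56,000 = 308 s.
308 s = 5:08.

5:08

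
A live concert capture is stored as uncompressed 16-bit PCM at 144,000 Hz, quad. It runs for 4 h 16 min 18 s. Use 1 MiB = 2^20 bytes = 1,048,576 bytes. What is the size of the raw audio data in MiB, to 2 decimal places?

Duration = 4 h 16 min 18 s = 15,378 s.
Bytes = 144,000 samples/s × 15,378 s × 2 bytes/sample × 4 ch = 17,715,456,000 bytes.
17,715,456,000 / 1,048,576 = 16894.78 MiB.

16894.78 MiB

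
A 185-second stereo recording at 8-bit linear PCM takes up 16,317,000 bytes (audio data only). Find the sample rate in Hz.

44,100 Hz

Bytes = sample_rate × seconds × bytes_per_sample × channels.
sample_rate = 16,317,000 / (185 × 1 × 2) = 16,317,000 / 370 = 44,100 Hz.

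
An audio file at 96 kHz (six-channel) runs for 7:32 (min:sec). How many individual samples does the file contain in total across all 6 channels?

7:32 (min:sec) = 452 s.
96,000 × 452 s × 6 ch = 260,352,000 samples.

260,352,000 samples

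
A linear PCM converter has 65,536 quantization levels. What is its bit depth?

log2(65,536) = 16.

16 bits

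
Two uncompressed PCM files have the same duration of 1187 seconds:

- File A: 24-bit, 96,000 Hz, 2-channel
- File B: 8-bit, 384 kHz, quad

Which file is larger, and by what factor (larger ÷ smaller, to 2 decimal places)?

File B, by a factor of 2.67

File A: 96,000 × 3 × 2 = 576,000 bytes/s.
File B: 384,000 × 1 × 4 = 1,536,000 bytes/s.
File B is larger; ratio = 1,823,232,000 / 683,712,000 = 2.67.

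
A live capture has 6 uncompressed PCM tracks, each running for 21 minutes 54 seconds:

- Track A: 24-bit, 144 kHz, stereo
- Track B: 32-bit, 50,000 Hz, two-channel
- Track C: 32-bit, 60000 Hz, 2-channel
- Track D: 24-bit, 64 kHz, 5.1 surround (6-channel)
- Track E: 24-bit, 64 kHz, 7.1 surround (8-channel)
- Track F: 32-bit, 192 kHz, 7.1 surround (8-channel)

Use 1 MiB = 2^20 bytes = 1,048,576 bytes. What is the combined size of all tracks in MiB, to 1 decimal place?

21 minutes 54 seconds = 1,314 s.
Track A: 144,000 × 1,314 × 3 × 2 = 1,135,296,000 bytes.
Track B: 50,000 × 1,314 × 4 × 2 = 525,600,000 bytes.
Track C: 60,000 × 1,314 × 4 × 2 = 630,720,000 bytes.
Track D: 64,000 × 1,314 × 3 × 6 = 1,513,728,000 bytes.
Track E: 64,000 × 1,314 × 3 × 8 = 2,018,304,000 bytes.
Track F: 192,000 × 1,314 × 4 × 8 = 8,073,216,000 bytes.
Total = 13,896,864,000 bytes = 13253.1 MiB.

13253.1 MiB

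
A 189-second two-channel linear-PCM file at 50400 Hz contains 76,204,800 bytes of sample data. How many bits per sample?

32 bits

Bytes per sample = 76,204,800 / (50,400 × 189 × 2) = 76,204,800 / 19,051,200 = 4.
Bit depth = 4 × 8 = 32 bits.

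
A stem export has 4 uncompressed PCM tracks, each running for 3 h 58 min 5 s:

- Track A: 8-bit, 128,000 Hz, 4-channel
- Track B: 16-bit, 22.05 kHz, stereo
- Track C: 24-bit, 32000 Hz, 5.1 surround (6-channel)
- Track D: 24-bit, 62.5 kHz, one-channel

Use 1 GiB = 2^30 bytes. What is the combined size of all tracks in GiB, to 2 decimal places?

3 h 58 min 5 s = 14,285 s.
Track A: 128,000 × 14,285 × 1 × 4 = 7,313,920,000 bytes.
Track B: 22,050 × 14,285 × 2 × 2 = 1,259,937,000 bytes.
Track C: 32,000 × 14,285 × 3 × 6 = 8,228,160,000 bytes.
Track D: 62,500 × 14,285 × 3 × 1 = 2,678,437,500 bytes.
Total = 19,480,454,500 bytes = 18.14 GiB.

18.14 GiB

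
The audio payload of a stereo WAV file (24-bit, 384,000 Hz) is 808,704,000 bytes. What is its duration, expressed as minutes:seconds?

5:51

Byte rate = 384,000 × 3 × 2 = 2,304,000 bytes/s.
Duration = 808,704,000 / 2,304,000 = 351 s.
351 s = 5:51.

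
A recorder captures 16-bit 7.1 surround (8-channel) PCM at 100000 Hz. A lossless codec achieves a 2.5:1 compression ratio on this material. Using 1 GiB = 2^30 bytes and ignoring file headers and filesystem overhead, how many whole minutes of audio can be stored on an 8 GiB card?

Uncompressed byte rate = 100,000 × 2 × 8 = 1,600,000 bytes/s.
After 2.5:1 compression, effective rate ≈ 640000 bytes/s.
Capacity = 8 × 1,073,741,824 = 8,589,934,592 bytes.
8,589,934,592 / effective rate ≈ 13421.77 s → 223 minutes.

223 minutes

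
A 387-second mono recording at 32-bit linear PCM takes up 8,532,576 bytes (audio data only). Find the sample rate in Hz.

Bytes = sample_rate × seconds × bytes_per_sample × channels.
sample_rate = 8,532,576 / (387 × 4 × 1) = 8,532,576 / 1,548 = 5,512 Hz.

5,512 Hz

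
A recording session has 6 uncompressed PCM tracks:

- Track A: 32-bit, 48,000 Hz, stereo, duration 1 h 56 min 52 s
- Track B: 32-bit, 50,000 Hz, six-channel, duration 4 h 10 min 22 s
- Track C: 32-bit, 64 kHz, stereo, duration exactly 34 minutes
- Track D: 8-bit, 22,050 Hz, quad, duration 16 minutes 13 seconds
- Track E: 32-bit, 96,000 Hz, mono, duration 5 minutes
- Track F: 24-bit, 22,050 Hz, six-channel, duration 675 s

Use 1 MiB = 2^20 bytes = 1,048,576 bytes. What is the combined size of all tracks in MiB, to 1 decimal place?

Track A: 1 h 56 min 52 s = 7,012 s; 48,000 × 7,012 × 4 × 2 = 2,692,608,000 bytes.
Track B: 4 h 10 min 22 s = 15,022 s; 50,000 × 15,022 × 4 × 6 = 18,026,400,000 bytes.
Track C: exactly 34 minutes = 2,040 s; 64,000 × 2,040 × 4 × 2 = 1,044,480,000 bytes.
Track D: 16 minutes 13 seconds = 973 s; 22,050 × 973 × 1 × 4 = 85,818,600 bytes.
Track E: 5 minutes = 300 s; 96,000 × 300 × 4 × 1 = 115,200,000 bytes.
Track F: 22,050 × 675 × 3 × 6 = 267,907,500 bytes.
Total = 22,232,414,100 bytes = 21202.5 MiB.

21202.5 MiB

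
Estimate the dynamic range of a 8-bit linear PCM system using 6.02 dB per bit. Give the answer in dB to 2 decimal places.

48.16 dB

8 × 6.02 = 48.16 dB.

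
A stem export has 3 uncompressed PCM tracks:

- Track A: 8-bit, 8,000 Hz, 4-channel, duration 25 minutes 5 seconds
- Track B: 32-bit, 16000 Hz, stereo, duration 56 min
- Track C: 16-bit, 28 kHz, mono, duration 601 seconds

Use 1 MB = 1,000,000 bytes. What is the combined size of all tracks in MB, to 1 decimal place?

Track A: 25 minutes 5 seconds = 1,505 s; 8,000 × 1,505 × 1 × 4 = 48,160,000 bytes.
Track B: 56 min = 3,360 s; 16,000 × 3,360 × 4 × 2 = 430,080,000 bytes.
Track C: 28,000 × 601 × 2 × 1 = 33,656,000 bytes.
Total = 511,896,000 bytes = 511.9 MB.

511.9 MB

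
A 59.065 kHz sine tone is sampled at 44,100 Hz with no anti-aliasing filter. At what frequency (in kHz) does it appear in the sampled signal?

14.965 kHz

Nyquist = 44,100/2 = 22,050 Hz; 59,065 Hz exceeds it.
Alias = |59,065 − 1×44,100| = |59,065 − 44,100| = 14,965 Hz = 14.965 kHz.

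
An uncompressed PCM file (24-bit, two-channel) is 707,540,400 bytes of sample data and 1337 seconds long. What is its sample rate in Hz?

88,200 Hz

Bytes = sample_rate × seconds × bytes_per_sample × channels.
sample_rate = 707,540,400 / (1,337 × 3 × 2) = 707,540,400 / 8,022 = 88,200 Hz.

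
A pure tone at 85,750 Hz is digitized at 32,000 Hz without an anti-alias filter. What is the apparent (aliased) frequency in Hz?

Nyquist = 32,000/2 = 16,000 Hz; 85,750 Hz exceeds it.
Alias = |85,750 − 3×32,000| = |85,750 − 96,000| = 10,250 Hz.

10,250 Hz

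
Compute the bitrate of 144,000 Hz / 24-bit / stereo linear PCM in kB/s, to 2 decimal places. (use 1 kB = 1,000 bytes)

864.00 kB/s

Bit rate = 144,000 × 24 × 2 = 6,912,000 bits/s.
6,912,000 / 8 = 864,000 B/s = 864.00 kB/s.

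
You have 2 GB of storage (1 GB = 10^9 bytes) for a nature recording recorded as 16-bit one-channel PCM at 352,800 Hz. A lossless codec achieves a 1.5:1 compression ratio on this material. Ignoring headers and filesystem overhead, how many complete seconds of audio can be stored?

Uncompressed byte rate = 352,800 × 2 × 1 = 705,600 bytes/s.
After 1.5:1 compression, effective rate ≈ 470400 bytes/s.
Capacity = 2 × 1,000,000,000 = 2,000,000,000 bytes.
2,000,000,000 / effective rate ≈ 4251.7 s → 4,251 seconds.

4,251 seconds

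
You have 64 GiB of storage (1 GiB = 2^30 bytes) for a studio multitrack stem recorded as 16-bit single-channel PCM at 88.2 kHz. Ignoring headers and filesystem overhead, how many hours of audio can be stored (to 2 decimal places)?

108.21 hours

Uncompressed byte rate = 88,200 × 2 × 1 = 176,400 bytes/s.
Capacity = 64 × 1,073,741,824 = 68,719,476,736 bytes.
68,719,476,736 / 176,400 ≈ 389566.19 s → 108.21 hours.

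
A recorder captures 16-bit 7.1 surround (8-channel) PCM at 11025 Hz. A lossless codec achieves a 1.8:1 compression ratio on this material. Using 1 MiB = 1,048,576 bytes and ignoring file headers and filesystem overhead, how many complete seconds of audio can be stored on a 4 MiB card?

Uncompressed byte rate = 11,025 × 2 × 8 = 176,400 bytes/s.
After 1.8:1 compression, effective rate ≈ 98000 bytes/s.
Capacity = 4 × 1,048,576 = 4,194,304 bytes.
4,194,304 / effective rate ≈ 42.8 s → 42 seconds.

42 seconds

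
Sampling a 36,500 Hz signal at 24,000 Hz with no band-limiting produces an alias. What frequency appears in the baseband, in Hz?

11,500 Hz

Nyquist = 24,000/2 = 12,000 Hz; 36,500 Hz exceeds it.
Alias = |36,500 − 2×24,000| = |36,500 − 48,000| = 11,500 Hz.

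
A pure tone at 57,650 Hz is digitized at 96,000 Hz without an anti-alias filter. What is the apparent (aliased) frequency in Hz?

38,350 Hz

Nyquist = 96,000/2 = 48,000 Hz; 57,650 Hz exceeds it.
Alias = |57,650 − 1×96,000| = |57,650 − 96,000| = 38,350 Hz.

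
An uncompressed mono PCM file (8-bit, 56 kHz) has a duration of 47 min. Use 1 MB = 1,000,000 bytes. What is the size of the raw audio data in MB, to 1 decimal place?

157.9 MB

Duration = 47 min = 2,820 s.
Bytes = 56,000 samples/s × 2,820 s × 1 bytes/sample × 1 ch = 157,920,000 bytes.
157,920,000 / 1,000,000 = 157.9 MB.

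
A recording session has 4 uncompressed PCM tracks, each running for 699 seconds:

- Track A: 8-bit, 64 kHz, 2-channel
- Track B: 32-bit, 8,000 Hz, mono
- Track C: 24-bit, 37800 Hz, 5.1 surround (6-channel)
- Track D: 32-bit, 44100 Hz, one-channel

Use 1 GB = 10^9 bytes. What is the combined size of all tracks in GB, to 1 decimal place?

Track A: 64,000 × 699 × 1 × 2 = 89,472,000 bytes.
Track B: 8,000 × 699 × 4 × 1 = 22,368,000 bytes.
Track C: 37,800 × 699 × 3 × 6 = 475,599,600 bytes.
Track D: 44,100 × 699 × 4 × 1 = 123,303,600 bytes.
Total = 710,743,200 bytes = 0.7 GB.

0.7 GB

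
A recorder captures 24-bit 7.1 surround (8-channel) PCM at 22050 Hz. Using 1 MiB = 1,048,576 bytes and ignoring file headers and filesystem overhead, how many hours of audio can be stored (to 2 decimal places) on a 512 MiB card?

Uncompressed byte rate = 22,050 × 3 × 8 = 529,200 bytes/s.
Capacity = 512 × 1,048,576 = 536,870,912 bytes.
536,870,912 / 529,200 ≈ 1014.5 s → 0.28 hours.

0.28 hours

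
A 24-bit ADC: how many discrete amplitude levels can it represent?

16,777,216 levels

2^24 = 16,777,216.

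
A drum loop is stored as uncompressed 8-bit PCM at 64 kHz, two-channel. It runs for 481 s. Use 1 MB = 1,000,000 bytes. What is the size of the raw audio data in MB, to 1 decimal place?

61.6 MB

Bytes = 64,000 samples/s × 481 s × 1 bytes/sample × 2 ch = 61,568,000 bytes.
61,568,000 / 1,000,000 = 61.6 MB.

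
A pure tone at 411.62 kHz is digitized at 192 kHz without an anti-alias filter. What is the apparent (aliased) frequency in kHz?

Nyquist = 192,000/2 = 96,000 Hz; 411,620 Hz exceeds it.
Alias = |411,620 − 2×192,000| = |411,620 − 384,000| = 27,620 Hz = 27.62 kHz.

27.62 kHz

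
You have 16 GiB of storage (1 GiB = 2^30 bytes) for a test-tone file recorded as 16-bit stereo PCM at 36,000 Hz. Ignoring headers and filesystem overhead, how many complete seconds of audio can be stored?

119,304 seconds

Uncompressed byte rate = 36,000 × 2 × 2 = 144,000 bytes/s.
Capacity = 16 × 1,073,741,824 = 17,179,869,184 bytes.
17,179,869,184 / 144,000 ≈ 119304.65 s → 119,304 seconds.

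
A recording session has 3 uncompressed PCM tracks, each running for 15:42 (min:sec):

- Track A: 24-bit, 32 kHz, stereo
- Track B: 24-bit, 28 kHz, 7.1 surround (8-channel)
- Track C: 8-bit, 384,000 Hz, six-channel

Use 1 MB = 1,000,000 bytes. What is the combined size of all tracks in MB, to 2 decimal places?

2984.26 MB

15:42 (min:sec) = 942 s.
Track A: 32,000 × 942 × 3 × 2 = 180,864,000 bytes.
Track B: 28,000 × 942 × 3 × 8 = 633,024,000 bytes.
Track C: 384,000 × 942 × 1 × 6 = 2,170,368,000 bytes.
Total = 2,984,256,000 bytes = 2984.26 MB.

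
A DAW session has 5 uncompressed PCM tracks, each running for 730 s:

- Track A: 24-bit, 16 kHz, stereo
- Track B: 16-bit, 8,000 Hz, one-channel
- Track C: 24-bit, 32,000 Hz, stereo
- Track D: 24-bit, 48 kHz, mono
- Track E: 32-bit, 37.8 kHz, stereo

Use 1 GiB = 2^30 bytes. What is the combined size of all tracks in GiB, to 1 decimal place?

Track A: 16,000 × 730 × 3 × 2 = 70,080,000 bytes.
Track B: 8,000 × 730 × 2 × 1 = 11,680,000 bytes.
Track C: 32,000 × 730 × 3 × 2 = 140,160,000 bytes.
Track D: 48,000 × 730 × 3 × 1 = 105,120,000 bytes.
Track E: 37,800 × 730 × 4 × 2 = 220,752,000 bytes.
Total = 547,792,000 bytes = 0.5 GiB.

0.5 GiB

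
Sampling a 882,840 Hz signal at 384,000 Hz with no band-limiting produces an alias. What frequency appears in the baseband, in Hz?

114,840 Hz

Nyquist = 384,000/2 = 192,000 Hz; 882,840 Hz exceeds it.
Alias = |882,840 − 2×384,000| = |882,840 − 768,000| = 114,840 Hz.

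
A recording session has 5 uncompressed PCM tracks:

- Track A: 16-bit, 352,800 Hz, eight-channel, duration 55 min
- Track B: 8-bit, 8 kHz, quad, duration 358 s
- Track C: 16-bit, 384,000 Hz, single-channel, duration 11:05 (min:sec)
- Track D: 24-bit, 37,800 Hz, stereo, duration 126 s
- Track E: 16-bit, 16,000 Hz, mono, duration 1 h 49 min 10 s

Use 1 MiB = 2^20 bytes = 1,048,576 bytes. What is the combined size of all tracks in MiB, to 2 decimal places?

18490.02 MiB

Track A: 55 min = 3,300 s; 352,800 × 3,300 × 2 × 8 = 18,627,840,000 bytes.
Track B: 8,000 × 358 × 1 × 4 = 11,456,000 bytes.
Track C: 11:05 (min:sec) = 665 s; 384,000 × 665 × 2 × 1 = 510,720,000 bytes.
Track D: 37,800 × 126 × 3 × 2 = 28,576,800 bytes.
Track E: 1 h 49 min 10 s = 6,550 s; 16,000 × 6,550 × 2 × 1 = 209,600,000 bytes.
Total = 19,388,192,800 bytes = 18490.02 MiB.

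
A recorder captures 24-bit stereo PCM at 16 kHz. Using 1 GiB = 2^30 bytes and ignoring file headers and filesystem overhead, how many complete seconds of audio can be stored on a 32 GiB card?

Uncompressed byte rate = 16,000 × 3 × 2 = 96,000 bytes/s.
Capacity = 32 × 1,073,741,824 = 34,359,738,368 bytes.
34,359,738,368 / 96,000 ≈ 357913.94 s → 357,913 seconds.

357,913 seconds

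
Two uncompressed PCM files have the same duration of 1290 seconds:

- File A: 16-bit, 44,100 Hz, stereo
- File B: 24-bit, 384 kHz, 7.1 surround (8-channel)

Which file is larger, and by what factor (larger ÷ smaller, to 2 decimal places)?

File B, by a factor of 52.24

File A: 44,100 × 2 × 2 = 176,400 bytes/s.
File B: 384,000 × 3 × 8 = 9,216,000 bytes/s.
File B is larger; ratio = 11,888,640,000 / 227,556,000 = 52.24.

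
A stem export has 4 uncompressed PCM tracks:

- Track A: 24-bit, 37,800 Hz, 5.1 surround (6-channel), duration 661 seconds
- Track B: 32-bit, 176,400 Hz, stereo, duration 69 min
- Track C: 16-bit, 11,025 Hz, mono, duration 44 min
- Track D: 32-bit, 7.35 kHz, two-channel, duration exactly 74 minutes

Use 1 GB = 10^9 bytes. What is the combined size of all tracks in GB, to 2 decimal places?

Track A: 37,800 × 661 × 3 × 6 = 449,744,400 bytes.
Track B: 69 min = 4,140 s; 176,400 × 4,140 × 4 × 2 = 5,842,368,000 bytes.
Track C: 44 min = 2,640 s; 11,025 × 2,640 × 2 × 1 = 58,212,000 bytes.
Track D: exactly 74 minutes = 4,440 s; 7,350 × 4,440 × 4 × 2 = 261,072,000 bytes.
Total = 6,611,396,400 bytes = 6.61 GB.

6.61 GB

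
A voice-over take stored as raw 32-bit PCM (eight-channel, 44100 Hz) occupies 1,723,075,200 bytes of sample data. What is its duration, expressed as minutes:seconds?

20:21

Byte rate = 44,100 × 4 × 8 = 1,411,200 bytes/s.
Duration = 1,723,075,200 / 1,411,200 = 1,221 s.
1,221 s = 20:21.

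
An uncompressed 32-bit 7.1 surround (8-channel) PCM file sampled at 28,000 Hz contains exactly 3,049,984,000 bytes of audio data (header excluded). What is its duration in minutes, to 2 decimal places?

56.73 minutes

Byte rate = 28,000 × 4 × 8 = 896,000 bytes/s.
Duration = 3,049,984,000 / 896,000 = 3,404 s.
3,404 s / 60 = 56.73 minutes.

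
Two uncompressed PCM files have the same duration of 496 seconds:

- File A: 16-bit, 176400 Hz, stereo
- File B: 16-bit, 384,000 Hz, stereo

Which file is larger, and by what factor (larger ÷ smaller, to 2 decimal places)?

File B, by a factor of 2.18

File A: 176,400 × 2 × 2 = 705,600 bytes/s.
File B: 384,000 × 2 × 2 = 1,536,000 bytes/s.
File B is larger; ratio = 761,856,000 / 349,977,600 = 2.18.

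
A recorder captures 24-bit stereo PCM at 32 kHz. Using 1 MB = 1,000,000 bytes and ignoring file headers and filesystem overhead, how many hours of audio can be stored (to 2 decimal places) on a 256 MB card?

Uncompressed byte rate = 32,000 × 3 × 2 = 192,000 bytes/s.
Capacity = 256 × 1,000,000 = 256,000,000 bytes.
256,000,000 / 192,000 ≈ 1333.33 s → 0.37 hours.

0.37 hours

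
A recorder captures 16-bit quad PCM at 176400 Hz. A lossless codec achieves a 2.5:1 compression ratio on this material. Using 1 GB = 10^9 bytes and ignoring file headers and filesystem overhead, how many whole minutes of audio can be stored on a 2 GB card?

Uncompressed byte rate = 176,400 × 2 × 4 = 1,411,200 bytes/s.
After 2.5:1 compression, effective rate ≈ 564480 bytes/s.
Capacity = 2 × 1,000,000,000 = 2,000,000,000 bytes.
2,000,000,000 / effective rate ≈ 3543.08 s → 59 minutes.

59 minutes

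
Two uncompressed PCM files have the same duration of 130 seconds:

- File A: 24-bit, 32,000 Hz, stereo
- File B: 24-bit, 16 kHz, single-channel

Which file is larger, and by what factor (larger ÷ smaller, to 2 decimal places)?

File A, by a factor of 4.00

File A: 32,000 × 3 × 2 = 192,000 bytes/s.
File B: 16,000 × 3 × 1 = 48,000 bytes/s.
File A is larger; ratio = 24,960,000 / 6,240,000 = 4.00.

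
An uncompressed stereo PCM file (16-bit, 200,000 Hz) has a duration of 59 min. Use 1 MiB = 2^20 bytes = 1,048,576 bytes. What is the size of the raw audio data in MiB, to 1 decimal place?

Duration = 59 min = 3,540 s.
Bytes = 200,000 samples/s × 3,540 s × 2 bytes/sample × 2 ch = 2,832,000,000 bytes.
2,832,000,000 / 1,048,576 = 2700.8 MiB.

2700.8 MiB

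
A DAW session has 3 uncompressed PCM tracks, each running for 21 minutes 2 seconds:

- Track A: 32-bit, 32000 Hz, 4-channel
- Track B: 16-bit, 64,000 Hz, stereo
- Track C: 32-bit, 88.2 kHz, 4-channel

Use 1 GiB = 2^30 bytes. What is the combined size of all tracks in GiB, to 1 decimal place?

2.6 GiB

21 minutes 2 seconds = 1,262 s.
Track A: 32,000 × 1,262 × 4 × 4 = 646,144,000 bytes.
Track B: 64,000 × 1,262 × 2 × 2 = 323,072,000 bytes.
Track C: 88,200 × 1,262 × 4 × 4 = 1,780,934,400 bytes.
Total = 2,750,150,400 bytes = 2.6 GiB.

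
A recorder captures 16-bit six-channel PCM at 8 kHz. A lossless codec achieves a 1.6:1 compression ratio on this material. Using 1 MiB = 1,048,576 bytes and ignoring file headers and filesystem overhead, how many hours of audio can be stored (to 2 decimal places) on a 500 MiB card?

2.43 hours

Uncompressed byte rate = 8,000 × 2 × 6 = 96,000 bytes/s.
After 1.6:1 compression, effective rate ≈ 60000 bytes/s.
Capacity = 500 × 1,048,576 = 524,288,000 bytes.
524,288,000 / effective rate ≈ 8738.13 s → 2.43 hours.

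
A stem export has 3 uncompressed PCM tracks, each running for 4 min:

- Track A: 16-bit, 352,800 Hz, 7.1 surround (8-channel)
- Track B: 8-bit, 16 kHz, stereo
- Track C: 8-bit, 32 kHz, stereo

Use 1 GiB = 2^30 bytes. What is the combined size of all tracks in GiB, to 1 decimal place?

4 min = 240 s.
Track A: 352,800 × 240 × 2 × 8 = 1,354,752,000 bytes.
Track B: 16,000 × 240 × 1 × 2 = 7,680,000 bytes.
Track C: 32,000 × 240 × 1 × 2 = 15,360,000 bytes.
Total = 1,377,792,000 bytes = 1.3 GiB.

1.3 GiB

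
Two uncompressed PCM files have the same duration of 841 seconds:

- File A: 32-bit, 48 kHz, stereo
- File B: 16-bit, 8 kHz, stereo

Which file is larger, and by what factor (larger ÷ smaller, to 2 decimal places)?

File A, by a factor of 12.00

File A: 48,000 × 4 × 2 = 384,000 bytes/s.
File B: 8,000 × 2 × 2 = 32,000 bytes/s.
File A is larger; ratio = 322,944,000 / 26,912,000 = 12.00.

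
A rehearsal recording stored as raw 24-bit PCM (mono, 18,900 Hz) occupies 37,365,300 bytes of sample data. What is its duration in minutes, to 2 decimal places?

Byte rate = 18,900 × 3 × 1 = 56,700 bytes/s.
Duration = 37,365,300 / 56,700 = 659 s.
659 s / 60 = 10.98 minutes.

10.98 minutes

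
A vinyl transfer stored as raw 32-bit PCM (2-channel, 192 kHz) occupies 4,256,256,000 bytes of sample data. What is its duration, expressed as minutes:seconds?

Byte rate = 192,000 × 4 × 2 = 1,536,000 bytes/s.
Duration = 4,256,256,000 / 1,536,000 = 2,771 s.
2,771 s = 46:11.

46:11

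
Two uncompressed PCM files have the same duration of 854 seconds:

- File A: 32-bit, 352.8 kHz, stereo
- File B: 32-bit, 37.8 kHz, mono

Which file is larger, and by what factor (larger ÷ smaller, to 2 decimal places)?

File A, by a factor of 18.67

File A: 352,800 × 4 × 2 = 2,822,400 bytes/s.
File B: 37,800 × 4 × 1 = 151,200 bytes/s.
File A is larger; ratio = 2,410,329,600 / 129,124,800 = 18.67.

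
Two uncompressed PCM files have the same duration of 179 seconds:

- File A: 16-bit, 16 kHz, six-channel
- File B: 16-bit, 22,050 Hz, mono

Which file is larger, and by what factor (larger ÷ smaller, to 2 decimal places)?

File A, by a factor of 4.35

File A: 16,000 × 2 × 6 = 192,000 bytes/s.
File B: 22,050 × 2 × 1 = 44,100 bytes/s.
File A is larger; ratio = 34,368,000 / 7,893,900 = 4.35.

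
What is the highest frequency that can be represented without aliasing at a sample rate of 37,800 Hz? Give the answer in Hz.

18,900 Hz

Nyquist frequency = sample rate / 2 = 37,800 / 2 = 18,900 Hz.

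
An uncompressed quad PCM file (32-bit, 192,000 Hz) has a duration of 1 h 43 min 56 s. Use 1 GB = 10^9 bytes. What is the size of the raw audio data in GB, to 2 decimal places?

19.16 GB

Duration = 1 h 43 min 56 s = 6,236 s.
Bytes = 192,000 samples/s × 6,236 s × 4 bytes/sample × 4 ch = 19,156,992,000 bytes.
19,156,992,000 / 1,000,000,000 = 19.16 GB.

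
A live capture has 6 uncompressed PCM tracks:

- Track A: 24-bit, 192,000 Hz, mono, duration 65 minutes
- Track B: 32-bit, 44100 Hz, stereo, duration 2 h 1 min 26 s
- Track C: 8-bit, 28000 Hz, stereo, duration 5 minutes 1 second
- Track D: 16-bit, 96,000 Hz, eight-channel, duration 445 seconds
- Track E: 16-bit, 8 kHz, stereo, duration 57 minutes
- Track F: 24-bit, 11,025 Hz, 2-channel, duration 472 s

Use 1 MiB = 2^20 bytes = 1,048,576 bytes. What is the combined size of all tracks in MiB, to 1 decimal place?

5395.8 MiB

Track A: 65 minutes = 3,900 s; 192,000 × 3,900 × 3 × 1 = 2,246,400,000 bytes.
Track B: 2 h 1 min 26 s = 7,286 s; 44,100 × 7,286 × 4 × 2 = 2,570,500,800 bytes.
Track C: 5 minutes 1 second = 301 s; 28,000 × 301 × 1 × 2 = 16,856,000 bytes.
Track D: 96,000 × 445 × 2 × 8 = 683,520,000 bytes.
Track E: 57 minutes = 3,420 s; 8,000 × 3,420 × 2 × 2 = 109,440,000 bytes.
Track F: 11,025 × 472 × 3 × 2 = 31,222,800 bytes.
Total = 5,657,939,600 bytes = 5395.8 MiB.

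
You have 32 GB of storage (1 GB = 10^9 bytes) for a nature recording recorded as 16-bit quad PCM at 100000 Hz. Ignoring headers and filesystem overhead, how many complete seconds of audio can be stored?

Uncompressed byte rate = 100,000 × 2 × 4 = 800,000 bytes/s.
Capacity = 32 × 1,000,000,000 = 32,000,000,000 bytes.
32,000,000,000 / 800,000 ≈ 40000 s → 40,000 seconds.

40,000 seconds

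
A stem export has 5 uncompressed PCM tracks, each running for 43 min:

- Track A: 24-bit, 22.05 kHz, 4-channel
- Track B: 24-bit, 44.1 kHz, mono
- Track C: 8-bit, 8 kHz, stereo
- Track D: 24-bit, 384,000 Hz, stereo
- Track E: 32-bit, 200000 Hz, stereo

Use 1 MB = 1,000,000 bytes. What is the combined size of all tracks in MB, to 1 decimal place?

11137.6 MB

43 min = 2,580 s.
Track A: 22,050 × 2,580 × 3 × 4 = 682,668,000 bytes.
Track B: 44,100 × 2,580 × 3 × 1 = 341,334,000 bytes.
Track C: 8,000 × 2,580 × 1 × 2 = 41,280,000 bytes.
Track D: 384,000 × 2,580 × 3 × 2 = 5,944,320,000 bytes.
Track E: 200,000 × 2,580 × 4 × 2 = 4,128,000,000 bytes.
Total = 11,137,602,000 bytes = 11137.6 MB.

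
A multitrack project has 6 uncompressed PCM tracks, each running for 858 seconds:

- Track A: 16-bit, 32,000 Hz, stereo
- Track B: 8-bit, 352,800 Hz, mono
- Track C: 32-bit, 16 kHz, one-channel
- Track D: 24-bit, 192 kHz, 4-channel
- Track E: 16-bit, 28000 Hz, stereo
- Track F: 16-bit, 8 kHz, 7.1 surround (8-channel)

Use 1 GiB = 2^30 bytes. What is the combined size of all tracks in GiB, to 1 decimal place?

Track A: 32,000 × 858 × 2 × 2 = 109,824,000 bytes.
Track B: 352,800 × 858 × 1 × 1 = 302,702,400 bytes.
Track C: 16,000 × 858 × 4 × 1 = 54,912,000 bytes.
Track D: 192,000 × 858 × 3 × 4 = 1,976,832,000 bytes.
Track E: 28,000 × 858 × 2 × 2 = 96,096,000 bytes.
Track F: 8,000 × 858 × 2 × 8 = 109,824,000 bytes.
Total = 2,650,190,400 bytes = 2.5 GiB.

2.5 GiB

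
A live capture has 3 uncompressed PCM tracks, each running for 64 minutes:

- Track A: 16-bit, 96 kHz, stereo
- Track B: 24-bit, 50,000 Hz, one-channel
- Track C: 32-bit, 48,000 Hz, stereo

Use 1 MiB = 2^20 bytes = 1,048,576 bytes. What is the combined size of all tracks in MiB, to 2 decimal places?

64 minutes = 3,840 s.
Track A: 96,000 × 3,840 × 2 × 2 = 1,474,560,000 bytes.
Track B: 50,000 × 3,840 × 3 × 1 = 576,000,000 bytes.
Track C: 48,000 × 3,840 × 4 × 2 = 1,474,560,000 bytes.
Total = 3,525,120,000 bytes = 3361.82 MiB.

3361.82 MiB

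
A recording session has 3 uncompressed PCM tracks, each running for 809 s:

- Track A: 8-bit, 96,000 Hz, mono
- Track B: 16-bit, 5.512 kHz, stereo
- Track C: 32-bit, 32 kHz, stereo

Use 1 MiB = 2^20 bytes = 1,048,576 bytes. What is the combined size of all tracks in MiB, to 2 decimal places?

288.59 MiB

Track A: 96,000 × 809 × 1 × 1 = 77,664,000 bytes.
Track B: 5,512 × 809 × 2 × 2 = 17,836,832 bytes.
Track C: 32,000 × 809 × 4 × 2 = 207,104,000 bytes.
Total = 302,604,832 bytes = 288.59 MiB.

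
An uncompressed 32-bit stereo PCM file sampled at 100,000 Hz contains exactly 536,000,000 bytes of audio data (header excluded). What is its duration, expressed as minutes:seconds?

11:10

Byte rate = 100,000 × 4 × 2 = 800,000 bytes/s.
Duration = 536,000,000 / 800,000 = 670 s.
670 s = 11:10.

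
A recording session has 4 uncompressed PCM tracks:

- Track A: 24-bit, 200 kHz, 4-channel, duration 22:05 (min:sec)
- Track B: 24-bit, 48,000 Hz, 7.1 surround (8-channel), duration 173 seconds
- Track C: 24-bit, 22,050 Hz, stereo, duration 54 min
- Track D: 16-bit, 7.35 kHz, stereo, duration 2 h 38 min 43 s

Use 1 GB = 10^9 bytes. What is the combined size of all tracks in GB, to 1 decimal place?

4.1 GB

Track A: 22:05 (min:sec) = 1,325 s; 200,000 × 1,325 × 3 × 4 = 3,180,000,000 bytes.
Track B: 48,000 × 173 × 3 × 8 = 199,296,000 bytes.
Track C: 54 min = 3,240 s; 22,050 × 3,240 × 3 × 2 = 428,652,000 bytes.
Track D: 2 h 38 min 43 s = 9,523 s; 7,350 × 9,523 × 2 × 2 = 279,976,200 bytes.
Total = 4,087,924,200 bytes = 4.1 GB.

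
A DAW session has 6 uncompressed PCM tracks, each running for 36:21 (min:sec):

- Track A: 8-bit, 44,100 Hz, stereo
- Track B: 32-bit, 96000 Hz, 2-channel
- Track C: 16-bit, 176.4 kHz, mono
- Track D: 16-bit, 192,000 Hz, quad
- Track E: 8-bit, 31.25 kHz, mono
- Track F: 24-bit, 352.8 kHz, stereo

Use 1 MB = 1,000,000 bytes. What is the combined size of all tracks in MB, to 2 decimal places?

10671.74 MB

36:21 (min:sec) = 2,181 s.
Track A: 44,100 × 2,181 × 1 × 2 = 192,364,200 bytes.
Track B: 96,000 × 2,181 × 4 × 2 = 1,675,008,000 bytes.
Track C: 176,400 × 2,181 × 2 × 1 = 769,456,800 bytes.
Track D: 192,000 × 2,181 × 2 × 4 = 3,350,016,000 bytes.
Track E: 31,250 × 2,181 × 1 × 1 = 68,156,250 bytes.
Track F: 352,800 × 2,181 × 3 × 2 = 4,616,740,800 bytes.
Total = 10,671,742,050 bytes = 10671.74 MB.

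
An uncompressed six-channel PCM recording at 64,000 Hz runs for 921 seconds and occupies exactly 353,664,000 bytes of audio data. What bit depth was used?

8 bits

Bytes per sample = 353,664,000 / (64,000 × 921 × 6) = 353,664,000 / 353,664,000 = 1.
Bit depth = 1 × 8 = 8 bits.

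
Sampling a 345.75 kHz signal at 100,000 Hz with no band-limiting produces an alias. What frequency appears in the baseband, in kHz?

45.75 kHz

Nyquist = 100,000/2 = 50,000 Hz; 345,750 Hz exceeds it.
Alias = |345,750 − 3×100,000| = |345,750 − 300,000| = 45,750 Hz = 45.75 kHz.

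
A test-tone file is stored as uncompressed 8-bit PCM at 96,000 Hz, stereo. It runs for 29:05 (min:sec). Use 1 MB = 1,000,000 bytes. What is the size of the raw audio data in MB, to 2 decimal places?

Duration = 29:05 (min:sec) = 1,745 s.
Bytes = 96,000 samples/s × 1,745 s × 1 bytes/sample × 2 ch = 335,040,000 bytes.
335,040,000 / 1,000,000 = 335.04 MB.

335.04 MB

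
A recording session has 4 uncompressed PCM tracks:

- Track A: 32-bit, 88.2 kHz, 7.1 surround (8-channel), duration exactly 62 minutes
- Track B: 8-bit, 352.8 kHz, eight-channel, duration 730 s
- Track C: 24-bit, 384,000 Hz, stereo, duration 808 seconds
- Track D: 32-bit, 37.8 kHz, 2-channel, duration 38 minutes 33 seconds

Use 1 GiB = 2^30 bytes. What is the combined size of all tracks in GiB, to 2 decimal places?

14.08 GiB

Track A: exactly 62 minutes = 3,720 s; 88,200 × 3,720 × 4 × 8 = 10,499,328,000 bytes.
Track B: 352,800 × 730 × 1 × 8 = 2,060,352,000 bytes.
Track C: 384,000 × 808 × 3 × 2 = 1,861,632,000 bytes.
Track D: 38 minutes 33 seconds = 2,313 s; 37,800 × 2,313 × 4 × 2 = 699,451,200 bytes.
Total = 15,120,763,200 bytes = 14.08 GiB.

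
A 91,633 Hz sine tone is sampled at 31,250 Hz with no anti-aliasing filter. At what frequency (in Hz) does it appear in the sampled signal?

Nyquist = 31,250/2 = 15,625 Hz; 91,633 Hz exceeds it.
Alias = |91,633 − 3×31,250| = |91,633 − 93,750| = 2,117 Hz.

2,117 Hz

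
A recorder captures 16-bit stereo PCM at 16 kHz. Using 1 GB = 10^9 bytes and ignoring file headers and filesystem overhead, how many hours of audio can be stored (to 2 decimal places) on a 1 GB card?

4.34 hours

Uncompressed byte rate = 16,000 × 2 × 2 = 64,000 bytes/s.
Capacity = 1 × 1,000,000,000 = 1,000,000,000 bytes.
1,000,000,000 / 64,000 ≈ 15625 s → 4.34 hours.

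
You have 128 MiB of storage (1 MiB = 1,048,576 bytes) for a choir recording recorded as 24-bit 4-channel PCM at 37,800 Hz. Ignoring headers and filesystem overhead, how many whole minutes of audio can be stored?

4 minutes

Uncompressed byte rate = 37,800 × 3 × 4 = 453,600 bytes/s.
Capacity = 128 × 1,048,576 = 134,217,728 bytes.
134,217,728 / 453,600 ≈ 295.89 s → 4 minutes.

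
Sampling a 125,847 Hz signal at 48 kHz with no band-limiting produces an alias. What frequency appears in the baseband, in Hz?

Nyquist = 48,000/2 = 24,000 Hz; 125,847 Hz exceeds it.
Alias = |125,847 − 3×48,000| = |125,847 − 144,000| = 18,153 Hz.

18,153 Hz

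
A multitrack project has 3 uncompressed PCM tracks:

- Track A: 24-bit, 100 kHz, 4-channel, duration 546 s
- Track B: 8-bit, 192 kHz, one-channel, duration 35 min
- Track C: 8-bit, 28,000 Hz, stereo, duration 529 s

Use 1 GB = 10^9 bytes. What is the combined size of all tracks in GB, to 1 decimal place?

1.1 GB

Track A: 100,000 × 546 × 3 × 4 = 655,200,000 bytes.
Track B: 35 min = 2,100 s; 192,000 × 2,100 × 1 × 1 = 403,200,000 bytes.
Track C: 28,000 × 529 × 1 × 2 = 29,624,000 bytes.
Total = 1,088,024,000 bytes = 1.1 GB.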